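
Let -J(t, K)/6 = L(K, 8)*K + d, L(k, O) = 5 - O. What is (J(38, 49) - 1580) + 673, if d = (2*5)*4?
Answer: -265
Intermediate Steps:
d = 40 (d = 10*4 = 40)
J(t, K) = -240 + 18*K (J(t, K) = -6*((5 - 1*8)*K + 40) = -6*((5 - 8)*K + 40) = -6*(-3*K + 40) = -6*(40 - 3*K) = -240 + 18*K)
(J(38, 49) - 1580) + 673 = ((-240 + 18*49) - 1580) + 673 = ((-240 + 882) - 1580) + 673 = (642 - 1580) + 673 = -938 + 673 = -265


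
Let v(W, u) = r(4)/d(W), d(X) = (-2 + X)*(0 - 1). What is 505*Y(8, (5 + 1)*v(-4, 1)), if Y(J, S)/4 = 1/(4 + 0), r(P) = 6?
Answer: 505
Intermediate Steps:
d(X) = 2 - X (d(X) = (-2 + X)*(-1) = 2 - X)
v(W, u) = 6/(2 - W)
Y(J, S) = 1 (Y(J, S) = 4/(4 + 0) = 4/4 = 4*(1/4) = 1)
505*Y(8, (5 + 1)*v(-4, 1)) = 505*1 = 505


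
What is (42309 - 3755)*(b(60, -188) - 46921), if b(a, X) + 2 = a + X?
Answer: -1814004254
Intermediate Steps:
b(a, X) = -2 + X + a (b(a, X) = -2 + (a + X) = -2 + (X + a) = -2 + X + a)
(42309 - 3755)*(b(60, -188) - 46921) = (42309 - 3755)*((-2 - 188 + 60) - 46921) = 38554*(-130 - 46921) = 38554*(-47051) = -1814004254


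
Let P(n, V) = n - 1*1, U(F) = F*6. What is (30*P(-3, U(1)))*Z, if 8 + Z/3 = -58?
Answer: 23760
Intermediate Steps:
Z = -198 (Z = -24 + 3*(-58) = -24 - 174 = -198)
U(F) = 6*F
P(n, V) = -1 + n (P(n, V) = n - 1 = -1 + n)
(30*P(-3, U(1)))*Z = (30*(-1 - 3))*(-198) = (30*(-4))*(-198) = -120*(-198) = 23760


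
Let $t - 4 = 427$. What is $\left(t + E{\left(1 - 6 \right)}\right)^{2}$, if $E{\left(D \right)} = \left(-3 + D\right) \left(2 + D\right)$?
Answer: $207025$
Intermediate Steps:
$t = 431$ ($t = 4 + 427 = 431$)
$\left(t + E{\left(1 - 6 \right)}\right)^{2} = \left(431 - \left(7 - 6 - \left(1 - 6\right)^{2}\right)\right)^{2} = \left(431 - \left(1 - \left(1 - 6\right)^{2}\right)\right)^{2} = \left(431 - \left(1 - 25\right)\right)^{2} = \left(431 + \left(-6 + 25 + 5\right)\right)^{2} = \left(431 + 24\right)^{2} = 455^{2} = 207025$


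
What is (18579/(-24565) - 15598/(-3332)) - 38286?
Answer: -92159119007/2407370 ≈ -38282.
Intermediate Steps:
(18579/(-24565) - 15598/(-3332)) - 38286 = (18579*(-1/24565) - 15598*(-1/3332)) - 38286 = (-18579/24565 + 7799/1666) - 38286 = 9448813/2407370 - 38286 = -92159119007/2407370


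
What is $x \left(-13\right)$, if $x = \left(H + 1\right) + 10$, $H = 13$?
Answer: $-312$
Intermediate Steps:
$x = 24$ ($x = \left(13 + 1\right) + 10 = 14 + 10 = 24$)
$x \left(-13\right) = 24 \left(-13\right) = -312$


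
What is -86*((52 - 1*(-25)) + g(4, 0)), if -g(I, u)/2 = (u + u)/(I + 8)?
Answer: -6622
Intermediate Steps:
g(I, u) = -4*u/(8 + I) (g(I, u) = -2*(u + u)/(I + 8) = -2*2*u/(8 + I) = -4*u/(8 + I))
-86*((52 - 1*(-25)) + g(4, 0)) = -86*((52 - 1*(-25)) - 4*0/(8 + 4)) = -86*((52 + 25) - 4*0/12) = -86*(77 - 4*0*1/12) = -86*(77 + 0) = -86*77 = -6622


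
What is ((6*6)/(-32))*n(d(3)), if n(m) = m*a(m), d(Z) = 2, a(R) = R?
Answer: -9/2 ≈ -4.5000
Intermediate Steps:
n(m) = m**2 (n(m) = m*m = m**2)
((6*6)/(-32))*n(d(3)) = ((6*6)/(-32))*2**2 = -1/32*36*4 = -9/8*4 = -9/2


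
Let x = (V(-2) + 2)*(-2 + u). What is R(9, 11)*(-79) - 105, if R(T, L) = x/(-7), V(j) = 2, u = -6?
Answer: -3263/7 ≈ -466.14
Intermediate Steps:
x = -32 (x = (2 + 2)*(-2 - 6) = 4*(-8) = -32)
R(T, L) = 32/7 (R(T, L) = -32/(-7) = -32*(-1/7) = 32/7)
R(9, 11)*(-79) - 105 = (32/7)*(-79) - 105 = -2528/7 - 105 = -3263/7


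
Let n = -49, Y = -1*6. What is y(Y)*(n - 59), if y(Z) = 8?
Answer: -864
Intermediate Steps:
Y = -6
y(Y)*(n - 59) = 8*(-49 - 59) = 8*(-108) = -864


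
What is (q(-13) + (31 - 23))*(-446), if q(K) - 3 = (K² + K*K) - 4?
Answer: -153870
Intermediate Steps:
q(K) = -1 + 2*K² (q(K) = 3 + ((K² + K*K) - 4) = 3 + ((K² + K²) - 4) = 3 + (2*K² - 4) = 3 + (-4 + 2*K²) = -1 + 2*K²)
(q(-13) + (31 - 23))*(-446) = ((-1 + 2*(-13)²) + (31 - 23))*(-446) = ((-1 + 2*169) + 8)*(-446) = ((-1 + 338) + 8)*(-446) = (337 + 8)*(-446) = 345*(-446) = -153870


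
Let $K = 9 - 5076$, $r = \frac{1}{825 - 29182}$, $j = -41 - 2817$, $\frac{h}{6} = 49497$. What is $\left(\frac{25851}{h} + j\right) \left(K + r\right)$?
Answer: $\frac{2903628328048300}{200512347} \approx 1.4481 \cdot 10^{7}$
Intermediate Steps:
$h = 296982$ ($h = 6 \cdot 49497 = 296982$)
$j = -2858$ ($j = -41 - 2817 = -2858$)
$r = - \frac{1}{28357}$ ($r = \frac{1}{-28357} = - \frac{1}{28357} \approx -3.5265 \cdot 10^{-5}$)
$K = -5067$ ($K = 9 - 5076 = -5067$)
$\left(\frac{25851}{h} + j\right) \left(K + r\right) = \left(\frac{25851}{296982} - 2858\right) \left(-5067 - \frac{1}{28357}\right) = \left(25851 \cdot \frac{1}{296982} - 2858\right) \left(- \frac{143684920}{28357}\right) = \left(\frac{1231}{14142} - 2858\right) \left(- \frac{143684920}{28357}\right) = \left(- \frac{40416605}{14142}\right) \left(- \frac{143684920}{28357}\right) = \frac{2903628328048300}{200512347}$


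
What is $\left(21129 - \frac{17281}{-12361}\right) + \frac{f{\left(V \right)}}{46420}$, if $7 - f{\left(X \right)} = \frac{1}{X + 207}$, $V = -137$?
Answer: $\frac{848720052834529}{40165833400} \approx 21130.0$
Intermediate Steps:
$f{\left(X \right)} = 7 - \frac{1}{207 + X}$ ($f{\left(X \right)} = 7 - \frac{1}{X + 207} = 7 - \frac{1}{207 + X}$)
$\left(21129 - \frac{17281}{-12361}\right) + \frac{f{\left(V \right)}}{46420} = \left(21129 - \frac{17281}{-12361}\right) + \frac{\frac{1}{207 - 137} \left(1448 + 7 \left(-137\right)\right)}{46420} = \left(21129 - - \frac{17281}{12361}\right) + \frac{1448 - 959}{70} \cdot \frac{1}{46420} = \left(21129 + \frac{17281}{12361}\right) + \frac{1}{70} \cdot 489 \cdot \frac{1}{46420} = \frac{261192850}{12361} + \frac{489}{70} \cdot \frac{1}{46420} = \frac{261192850}{12361} + \frac{489}{3249400} = \frac{848720052834529}{40165833400}$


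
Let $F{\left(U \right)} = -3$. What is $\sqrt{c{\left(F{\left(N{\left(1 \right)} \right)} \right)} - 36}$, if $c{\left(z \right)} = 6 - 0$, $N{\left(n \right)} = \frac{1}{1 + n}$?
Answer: $i \sqrt{30} \approx 5.4772 i$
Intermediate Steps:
$c{\left(z \right)} = 6$ ($c{\left(z \right)} = 6 + 0 = 6$)
$\sqrt{c{\left(F{\left(N{\left(1 \right)} \right)} \right)} - 36} = \sqrt{6 - 36} = \sqrt{-30} = i \sqrt{30}$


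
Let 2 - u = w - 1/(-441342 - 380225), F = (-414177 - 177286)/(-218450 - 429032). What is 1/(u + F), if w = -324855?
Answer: 531949844294/172808116493650997 ≈ 3.0783e-6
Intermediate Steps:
F = 591463/647482 (F = -591463/(-647482) = -591463*(-1/647482) = 591463/647482 ≈ 0.91348)
u = 266891790918/821567 (u = 2 - (-324855 - 1/(-441342 - 380225)) = 2 - (-324855 - 1/(-821567)) = 2 - (-324855 - 1*(-1/821567)) = 2 - (-324855 + 1/821567) = 2 - 1*(-266890147784/821567) = 2 + 266890147784/821567 = 266891790918/821567 ≈ 3.2486e+5)
1/(u + F) = 1/(266891790918/821567 + 591463/647482) = 1/(172808116493650997/531949844294) = 531949844294/172808116493650997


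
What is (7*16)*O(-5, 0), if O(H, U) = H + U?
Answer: -560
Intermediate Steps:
(7*16)*O(-5, 0) = (7*16)*(-5 + 0) = 112*(-5) = -560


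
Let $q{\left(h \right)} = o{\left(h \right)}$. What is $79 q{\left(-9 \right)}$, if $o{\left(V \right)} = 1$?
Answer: $79$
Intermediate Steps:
$q{\left(h \right)} = 1$
$79 q{\left(-9 \right)} = 79 \cdot 1 = 79$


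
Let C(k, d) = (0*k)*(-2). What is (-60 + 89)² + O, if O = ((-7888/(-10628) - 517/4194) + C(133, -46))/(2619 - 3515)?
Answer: 8396989870589/9984538368 ≈ 841.00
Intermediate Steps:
C(k, d) = 0 (C(k, d) = 0*(-2) = 0)
O = -6896899/9984538368 (O = ((-7888/(-10628) - 517/4194) + 0)/(2619 - 3515) = ((-7888*(-1/10628) - 517*1/4194) + 0)/(-896) = ((1972/2657 - 517/4194) + 0)*(-1/896) = (6896899/11143458 + 0)*(-1/896) = (6896899/11143458)*(-1/896) = -6896899/9984538368 ≈ -0.00069076)
(-60 + 89)² + O = (-60 + 89)² - 6896899/9984538368 = 29² - 6896899/9984538368 = 841 - 6896899/9984538368 = 8396989870589/9984538368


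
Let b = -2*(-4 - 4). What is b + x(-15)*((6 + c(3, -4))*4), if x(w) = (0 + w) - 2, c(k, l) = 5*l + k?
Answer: 764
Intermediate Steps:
b = 16 (b = -2*(-8) = 16)
c(k, l) = k + 5*l
x(w) = -2 + w (x(w) = w - 2 = -2 + w)
b + x(-15)*((6 + c(3, -4))*4) = 16 + (-2 - 15)*((6 + (3 + 5*(-4)))*4) = 16 - 17*(6 + (3 - 20))*4 = 16 - 17*(6 - 17)*4 = 16 - (-187)*4 = 16 - 17*(-44) = 16 + 748 = 764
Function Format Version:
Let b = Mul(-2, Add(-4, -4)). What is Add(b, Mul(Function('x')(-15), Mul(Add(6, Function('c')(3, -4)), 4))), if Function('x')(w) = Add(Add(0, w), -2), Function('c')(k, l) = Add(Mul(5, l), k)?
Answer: 764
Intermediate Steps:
b = 16 (b = Mul(-2, -8) = 16)
Function('c')(k, l) = Add(k, Mul(5, l))
Function('x')(w) = Add(-2, w) (Function('x')(w) = Add(w, -2) = Add(-2, w))
Add(b, Mul(Function('x')(-15), Mul(Add(6, Function('c')(3, -4)), 4))) = Add(16, Mul(Add(-2, -15), Mul(Add(6, Add(3, Mul(5, -4))), 4))) = Add(16, Mul(-17, Mul(Add(6, Add(3, -20)), 4))) = Add(16, Mul(-17, Mul(Add(6, -17), 4))) = Add(16, Mul(-17, Mul(-11, 4))) = Add(16, Mul(-17, -44)) = Add(16, 748) = 764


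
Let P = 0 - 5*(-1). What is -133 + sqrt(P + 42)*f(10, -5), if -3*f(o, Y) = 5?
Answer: -133 - 5*sqrt(47)/3 ≈ -144.43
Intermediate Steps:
f(o, Y) = -5/3 (f(o, Y) = -1/3*5 = -5/3)
P = 5 (P = 0 + 5 = 5)
-133 + sqrt(P + 42)*f(10, -5) = -133 + sqrt(5 + 42)*(-5/3) = -133 + sqrt(47)*(-5/3) = -133 - 5*sqrt(47)/3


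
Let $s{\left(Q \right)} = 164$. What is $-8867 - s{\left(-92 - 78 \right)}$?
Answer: $-9031$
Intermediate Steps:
$-8867 - s{\left(-92 - 78 \right)} = -8867 - 164 = -9031$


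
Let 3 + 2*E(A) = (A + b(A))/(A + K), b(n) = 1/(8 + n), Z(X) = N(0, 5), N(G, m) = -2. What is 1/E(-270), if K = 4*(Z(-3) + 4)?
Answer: -137288/135191 ≈ -1.0155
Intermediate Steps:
Z(X) = -2
K = 8 (K = 4*(-2 + 4) = 4*2 = 8)
E(A) = -3/2 + (A + 1/(8 + A))/(2*(8 + A)) (E(A) = -3/2 + ((A + 1/(8 + A))/(A + 8))/2 = -3/2 + ((A + 1/(8 + A))/(8 + A))/2 = -3/2 + (A + 1/(8 + A))/(2*(8 + A)))
1/E(-270) = 1/((1/2 - (8 - 270)*(12 - 270))/(8 - 270)**2) = 1/((1/2 - 1*(-262)*(-258))/(-262)**2) = 1/((1/2 - 67596)/68644) = 1/((1/68644)*(-135191/2)) = 1/(-135191/137288) = -137288/135191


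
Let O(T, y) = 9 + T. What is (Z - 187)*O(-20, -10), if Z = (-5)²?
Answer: 1782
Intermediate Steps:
Z = 25
(Z - 187)*O(-20, -10) = (25 - 187)*(9 - 20) = -162*(-11) = 1782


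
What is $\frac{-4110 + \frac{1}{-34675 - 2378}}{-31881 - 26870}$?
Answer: $\frac{152287831}{2176900803} \approx 0.069956$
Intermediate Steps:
$\frac{-4110 + \frac{1}{-34675 - 2378}}{-31881 - 26870} = \frac{-4110 + \frac{1}{-37053}}{-58751} = \left(-4110 - \frac{1}{37053}\right) \left(- \frac{1}{58751}\right) = \left(- \frac{152287831}{37053}\right) \left(- \frac{1}{58751}\right) = \frac{152287831}{2176900803}$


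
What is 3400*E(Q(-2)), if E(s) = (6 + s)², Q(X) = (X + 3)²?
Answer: 166600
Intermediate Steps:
Q(X) = (3 + X)²
3400*E(Q(-2)) = 3400*(6 + (3 - 2)²)² = 3400*(6 + 1²)² = 3400*(6 + 1)² = 3400*7² = 3400*49 = 166600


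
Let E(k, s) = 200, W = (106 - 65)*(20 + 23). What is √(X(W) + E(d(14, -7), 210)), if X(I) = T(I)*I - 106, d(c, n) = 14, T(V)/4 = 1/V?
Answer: 7*√2 ≈ 9.8995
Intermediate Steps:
T(V) = 4/V
W = 1763 (W = 41*43 = 1763)
X(I) = -102 (X(I) = (4/I)*I - 106 = 4 - 106 = -102)
√(X(W) + E(d(14, -7), 210)) = √(-102 + 200) = √98 = 7*√2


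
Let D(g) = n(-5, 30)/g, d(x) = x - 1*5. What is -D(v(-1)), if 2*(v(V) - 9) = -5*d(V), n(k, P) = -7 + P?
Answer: -23/24 ≈ -0.95833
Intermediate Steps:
d(x) = -5 + x (d(x) = x - 5 = -5 + x)
v(V) = 43/2 - 5*V/2 (v(V) = 9 + (-5*(-5 + V))/2 = 9 + (25 - 5*V)/2 = 9 + (25/2 - 5*V/2) = 43/2 - 5*V/2)
D(g) = 23/g (D(g) = (-7 + 30)/g = 23/g)
-D(v(-1)) = -23/(43/2 - 5/2*(-1)) = -23/(43/2 + 5/2) = -23/24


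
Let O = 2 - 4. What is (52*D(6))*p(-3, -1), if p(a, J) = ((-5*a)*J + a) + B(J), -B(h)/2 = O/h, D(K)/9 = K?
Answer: -61776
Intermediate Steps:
O = -2
D(K) = 9*K
B(h) = 4/h (B(h) = -(-4)/h = 4/h)
p(a, J) = a + 4/J - 5*J*a (p(a, J) = ((-5*a)*J + a) + 4/J = (-5*J*a + a) + 4/J = (a - 5*J*a) + 4/J = a + 4/J - 5*J*a)
(52*D(6))*p(-3, -1) = (52*(9*6))*(-3 + 4/(-1) - 5*(-1)*(-3)) = (52*54)*(-3 + 4*(-1) - 15) = 2808*(-3 - 4 - 15) = 2808*(-22) = -61776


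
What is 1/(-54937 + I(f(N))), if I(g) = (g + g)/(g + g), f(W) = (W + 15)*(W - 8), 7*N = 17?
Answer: -1/54936 ≈ -1.8203e-5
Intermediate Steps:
N = 17/7 (N = (⅐)*17 = 17/7 ≈ 2.4286)
f(W) = (-8 + W)*(15 + W) (f(W) = (15 + W)*(-8 + W) = (-8 + W)*(15 + W))
I(g) = 1 (I(g) = (2*g)/((2*g)) = (2*g)*(1/(2*g)) = 1)
1/(-54937 + I(f(N))) = 1/(-54937 + 1) = 1/(-54936) = -1/54936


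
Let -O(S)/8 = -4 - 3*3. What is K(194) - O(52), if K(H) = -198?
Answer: -302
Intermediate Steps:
O(S) = 104 (O(S) = -8*(-4 - 3*3) = -8*(-4 - 9) = -8*(-13) = 104)
K(194) - O(52) = -198 - 1*104 = -198 - 104 = -302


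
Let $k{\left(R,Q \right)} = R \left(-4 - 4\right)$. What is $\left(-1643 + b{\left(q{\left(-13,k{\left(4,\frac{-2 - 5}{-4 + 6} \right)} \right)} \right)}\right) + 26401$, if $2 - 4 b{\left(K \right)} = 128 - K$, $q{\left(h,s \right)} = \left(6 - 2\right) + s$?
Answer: $\frac{49439}{2} \approx 24720.0$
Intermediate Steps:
$k{\left(R,Q \right)} = - 8 R$ ($k{\left(R,Q \right)} = R \left(-8\right) = - 8 R$)
$q{\left(h,s \right)} = 4 + s$
$b{\left(K \right)} = - \frac{63}{2} + \frac{K}{4}$ ($b{\left(K \right)} = \frac{1}{2} - \frac{128 - K}{4} = \frac{1}{2} + \left(-32 + \frac{K}{4}\right) = - \frac{63}{2} + \frac{K}{4}$)
$\left(-1643 + b{\left(q{\left(-13,k{\left(4,\frac{-2 - 5}{-4 + 6} \right)} \right)} \right)}\right) + 26401 = \left(-1643 - \left(\frac{63}{2} - \frac{4 - 32}{4}\right)\right) + 26401 = \left(-1643 + \left(- \frac{63}{2} + \frac{1}{4} \left(-28\right)\right)\right) + 26401 = \left(-1643 - \frac{77}{2}\right) + 26401 = - \frac{3363}{2} + 26401 = \frac{49439}{2}$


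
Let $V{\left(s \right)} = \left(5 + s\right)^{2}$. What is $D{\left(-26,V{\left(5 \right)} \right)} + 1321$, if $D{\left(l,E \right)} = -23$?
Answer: $1298$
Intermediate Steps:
$D{\left(-26,V{\left(5 \right)} \right)} + 1321 = -23 + 1321 = 1298$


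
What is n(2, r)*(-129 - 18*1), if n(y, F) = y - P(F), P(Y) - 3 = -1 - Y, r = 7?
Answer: -1029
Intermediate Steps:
P(Y) = 2 - Y (P(Y) = 3 + (-1 - Y) = 2 - Y)
n(y, F) = -2 + F + y (n(y, F) = y - (2 - F) = y + (-2 + F) = -2 + F + y)
n(2, r)*(-129 - 18*1) = (-2 + 7 + 2)*(-129 - 18*1) = 7*(-129 - 18) = 7*(-147) = -1029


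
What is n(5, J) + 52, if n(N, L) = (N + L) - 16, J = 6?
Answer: 47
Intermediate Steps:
n(N, L) = -16 + L + N (n(N, L) = (L + N) - 16 = -16 + L + N)
n(5, J) + 52 = (-16 + 6 + 5) + 52 = -5 + 52 = 47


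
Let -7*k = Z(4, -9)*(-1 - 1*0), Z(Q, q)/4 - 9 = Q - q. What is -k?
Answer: -88/7 ≈ -12.571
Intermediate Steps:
Z(Q, q) = 36 - 4*q + 4*Q (Z(Q, q) = 36 + 4*(Q - q) = 36 + (-4*q + 4*Q) = 36 - 4*q + 4*Q)
k = 88/7 (k = -(36 - 4*(-9) + 4*4)*(-1 - 1*0)/7 = -(36 + 36 + 16)*(-1 + 0)/7 = -88*(-1)/7 = -⅐*(-88) = 88/7 ≈ 12.571)
-k = -1*88/7 = -88/7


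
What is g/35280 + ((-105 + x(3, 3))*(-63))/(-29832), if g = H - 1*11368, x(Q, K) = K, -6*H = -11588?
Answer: -6352799/13155912 ≈ -0.48289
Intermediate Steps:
H = 5794/3 (H = -1/6*(-11588) = 5794/3 ≈ 1931.3)
g = -28310/3 (g = 5794/3 - 1*11368 = 5794/3 - 11368 = -28310/3 ≈ -9436.7)
g/35280 + ((-105 + x(3, 3))*(-63))/(-29832) = -28310/3/35280 + ((-105 + 3)*(-63))/(-29832) = -28310/3*1/35280 - 102*(-63)*(-1/29832) = -2831/10584 + 6426*(-1/29832) = -2831/10584 - 1071/4972 = -6352799/13155912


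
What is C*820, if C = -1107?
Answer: -907740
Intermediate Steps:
C*820 = -1107*820 = -907740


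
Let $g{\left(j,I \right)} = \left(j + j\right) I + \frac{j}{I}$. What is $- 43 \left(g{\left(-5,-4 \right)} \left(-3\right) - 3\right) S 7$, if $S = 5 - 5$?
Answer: $0$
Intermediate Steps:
$g{\left(j,I \right)} = \frac{j}{I} + 2 I j$ ($g{\left(j,I \right)} = 2 j I + \frac{j}{I} = 2 I j + \frac{j}{I} = \frac{j}{I} + 2 I j$)
$S = 0$
$- 43 \left(g{\left(-5,-4 \right)} \left(-3\right) - 3\right) S 7 = - 43 \left(\left(- \frac{5}{-4} + 2 \left(-4\right) \left(-5\right)\right) \left(-3\right) - 3\right) 0 \cdot 7 = - 43 \left(\left(\left(-5\right) \left(- \frac{1}{4}\right) + 40\right) \left(-3\right) - 3\right) 0 = - 43 \left(\left(\frac{5}{4} + 40\right) \left(-3\right) - 3\right) 0 = - 43 \left(\frac{165}{4} \left(-3\right) - 3\right) 0 = - 43 \left(- \frac{495}{4} - 3\right) 0 = \left(-43\right) \left(- \frac{507}{4}\right) 0 = \frac{21801}{4} \cdot 0 = 0$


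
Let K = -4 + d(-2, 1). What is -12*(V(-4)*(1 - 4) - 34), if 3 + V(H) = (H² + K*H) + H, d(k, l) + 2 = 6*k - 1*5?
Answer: 4044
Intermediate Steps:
d(k, l) = -7 + 6*k (d(k, l) = -2 + (6*k - 1*5) = -2 + (6*k - 5) = -2 + (-5 + 6*k) = -7 + 6*k)
K = -23 (K = -4 + (-7 + 6*(-2)) = -4 + (-7 - 12) = -4 - 19 = -23)
V(H) = -3 + H² - 22*H (V(H) = -3 + ((H² - 23*H) + H) = -3 + (H² - 22*H) = -3 + H² - 22*H)
-12*(V(-4)*(1 - 4) - 34) = -12*((-3 + (-4)² - 22*(-4))*(1 - 4) - 34) = -12*((-3 + 16 + 88)*(-3) - 34) = -12*(101*(-3) - 34) = -12*(-303 - 34) = -12*(-337) = 4044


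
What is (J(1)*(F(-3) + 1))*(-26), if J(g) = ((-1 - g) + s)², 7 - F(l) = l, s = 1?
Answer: -286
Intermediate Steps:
F(l) = 7 - l
J(g) = g² (J(g) = ((-1 - g) + 1)² = (-g)² = g²)
(J(1)*(F(-3) + 1))*(-26) = (1²*((7 - 1*(-3)) + 1))*(-26) = (1*((7 + 3) + 1))*(-26) = (1*(10 + 1))*(-26) = (1*11)*(-26) = 11*(-26) = -286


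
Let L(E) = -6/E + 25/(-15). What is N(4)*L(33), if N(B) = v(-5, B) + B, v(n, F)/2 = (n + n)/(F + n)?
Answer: -488/11 ≈ -44.364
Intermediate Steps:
L(E) = -5/3 - 6/E (L(E) = -6/E + 25*(-1/15) = -6/E - 5/3 = -5/3 - 6/E)
v(n, F) = 4*n/(F + n) (v(n, F) = 2*((n + n)/(F + n)) = 2*((2*n)/(F + n)) = 2*(2*n/(F + n)) = 4*n/(F + n))
N(B) = B - 20/(-5 + B) (N(B) = 4*(-5)/(B - 5) + B = 4*(-5)/(-5 + B) + B = -20/(-5 + B) + B = B - 20/(-5 + B))
N(4)*L(33) = ((-20 + 4*(-5 + 4))/(-5 + 4))*(-5/3 - 6/33) = ((-20 + 4*(-1))/(-1))*(-5/3 - 6*1/33) = (-(-20 - 4))*(-5/3 - 2/11) = -1*(-24)*(-61/33) = 24*(-61/33) = -488/11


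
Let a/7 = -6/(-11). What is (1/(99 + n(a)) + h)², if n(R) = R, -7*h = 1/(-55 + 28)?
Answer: 1144900/5076990009 ≈ 0.00022551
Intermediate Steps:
a = 42/11 (a = 7*(-6/(-11)) = 7*(-6*(-1/11)) = 7*(6/11) = 42/11 ≈ 3.8182)
h = 1/189 (h = -1/(7*(-55 + 28)) = -⅐/(-27) = -⅐*(-1/27) = 1/189 ≈ 0.0052910)
(1/(99 + n(a)) + h)² = (1/(99 + 42/11) + 1/189)² = (1/(1131/11) + 1/189)² = (11/1131 + 1/189)² = (1070/71253)² = 1144900/5076990009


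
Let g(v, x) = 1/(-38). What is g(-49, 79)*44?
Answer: -22/19 ≈ -1.1579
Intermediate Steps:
g(v, x) = -1/38
g(-49, 79)*44 = -1/38*44 = -22/19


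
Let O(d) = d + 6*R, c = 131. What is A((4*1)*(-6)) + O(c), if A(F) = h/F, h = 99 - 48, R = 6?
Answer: 1319/8 ≈ 164.88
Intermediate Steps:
h = 51
A(F) = 51/F
O(d) = 36 + d (O(d) = d + 6*6 = d + 36 = 36 + d)
A((4*1)*(-6)) + O(c) = 51/(((4*1)*(-6))) + (36 + 131) = 51/((4*(-6))) + 167 = 51/(-24) + 167 = 51*(-1/24) + 167 = -17/8 + 167 = 1319/8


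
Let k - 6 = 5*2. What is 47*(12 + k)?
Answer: 1316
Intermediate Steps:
k = 16 (k = 6 + 5*2 = 6 + 10 = 16)
47*(12 + k) = 47*(12 + 16) = 47*28 = 1316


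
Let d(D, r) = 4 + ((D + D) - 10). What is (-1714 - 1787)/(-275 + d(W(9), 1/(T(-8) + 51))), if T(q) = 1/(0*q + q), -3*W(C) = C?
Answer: 3501/287 ≈ 12.199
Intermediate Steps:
W(C) = -C/3
T(q) = 1/q (T(q) = 1/(0 + q) = 1/q)
d(D, r) = -6 + 2*D (d(D, r) = 4 + (2*D - 10) = 4 + (-10 + 2*D) = -6 + 2*D)
(-1714 - 1787)/(-275 + d(W(9), 1/(T(-8) + 51))) = (-1714 - 1787)/(-275 + (-6 + 2*(-⅓*9))) = -3501/(-275 + (-6 + 2*(-3))) = -3501/(-275 + (-6 - 6)) = -3501/(-275 - 12) = -3501/(-287) = -3501*(-1/287) = 3501/287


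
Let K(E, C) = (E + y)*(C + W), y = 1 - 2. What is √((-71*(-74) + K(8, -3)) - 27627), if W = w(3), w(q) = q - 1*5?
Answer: 2*I*√5602 ≈ 149.69*I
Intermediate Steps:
w(q) = -5 + q (w(q) = q - 5 = -5 + q)
y = -1
W = -2 (W = -5 + 3 = -2)
K(E, C) = (-1 + E)*(-2 + C) (K(E, C) = (E - 1)*(C - 2) = (-1 + E)*(-2 + C))
√((-71*(-74) + K(8, -3)) - 27627) = √((-71*(-74) + (2 - 1*(-3) - 2*8 - 3*8)) - 27627) = √((5254 + (2 + 3 - 16 - 24)) - 27627) = √((5254 - 35) - 27627) = √(5219 - 27627) = √(-22408) = 2*I*√5602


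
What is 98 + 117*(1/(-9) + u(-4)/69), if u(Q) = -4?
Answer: 1799/23 ≈ 78.217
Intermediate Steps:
98 + 117*(1/(-9) + u(-4)/69) = 98 + 117*(1/(-9) - 4/69) = 98 + 117*(1*(-1/9) - 4*1/69) = 98 + 117*(-1/9 - 4/69) = 98 + 117*(-35/207) = 98 - 455/23 = 1799/23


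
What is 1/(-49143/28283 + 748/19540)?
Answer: -138162455/234774634 ≈ -0.58849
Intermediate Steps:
1/(-49143/28283 + 748/19540) = 1/(-49143*1/28283 + 748*(1/19540)) = 1/(-49143/28283 + 187/4885) = 1/(-234774634/138162455) = -138162455/234774634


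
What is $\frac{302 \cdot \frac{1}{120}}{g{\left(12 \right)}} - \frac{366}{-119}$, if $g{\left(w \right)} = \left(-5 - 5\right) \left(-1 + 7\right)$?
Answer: $\frac{1299631}{428400} \approx 3.0337$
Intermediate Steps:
$g{\left(w \right)} = -60$ ($g{\left(w \right)} = \left(-10\right) 6 = -60$)
$\frac{302 \cdot \frac{1}{120}}{g{\left(12 \right)}} - \frac{366}{-119} = \frac{302 \cdot \frac{1}{120}}{-60} - \frac{366}{-119} = 302 \cdot \frac{1}{120} \left(- \frac{1}{60}\right) - - \frac{366}{119} = \frac{151}{60} \left(- \frac{1}{60}\right) + \frac{366}{119} = - \frac{151}{3600} + \frac{366}{119} = \frac{1299631}{428400}$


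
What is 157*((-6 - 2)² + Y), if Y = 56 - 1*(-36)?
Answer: 24492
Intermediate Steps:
Y = 92 (Y = 56 + 36 = 92)
157*((-6 - 2)² + Y) = 157*((-6 - 2)² + 92) = 157*((-8)² + 92) = 157*(64 + 92) = 157*156 = 24492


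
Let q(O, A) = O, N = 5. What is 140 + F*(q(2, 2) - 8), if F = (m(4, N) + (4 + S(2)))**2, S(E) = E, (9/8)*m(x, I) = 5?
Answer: -13892/27 ≈ -514.52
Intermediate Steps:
m(x, I) = 40/9 (m(x, I) = (8/9)*5 = 40/9)
F = 8836/81 (F = (40/9 + (4 + 2))**2 = (40/9 + 6)**2 = (94/9)**2 = 8836/81 ≈ 109.09)
140 + F*(q(2, 2) - 8) = 140 + 8836*(2 - 8)/81 = 140 + (8836/81)*(-6) = 140 - 17672/27 = -13892/27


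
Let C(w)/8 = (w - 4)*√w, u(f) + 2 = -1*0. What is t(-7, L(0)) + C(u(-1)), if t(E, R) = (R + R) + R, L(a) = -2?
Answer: -6 - 48*I*√2 ≈ -6.0 - 67.882*I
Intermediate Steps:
u(f) = -2 (u(f) = -2 - 1*0 = -2 + 0 = -2)
C(w) = 8*√w*(-4 + w) (C(w) = 8*((w - 4)*√w) = 8*((-4 + w)*√w) = 8*(√w*(-4 + w)) = 8*√w*(-4 + w))
t(E, R) = 3*R (t(E, R) = 2*R + R = 3*R)
t(-7, L(0)) + C(u(-1)) = 3*(-2) + 8*√(-2)*(-4 - 2) = -6 + 8*(I*√2)*(-6) = -6 - 48*I*√2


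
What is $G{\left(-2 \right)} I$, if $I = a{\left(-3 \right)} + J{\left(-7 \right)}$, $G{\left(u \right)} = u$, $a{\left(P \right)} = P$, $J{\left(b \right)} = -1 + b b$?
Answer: $-90$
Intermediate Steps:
$J{\left(b \right)} = -1 + b^{2}$
$I = 45$ ($I = -3 - \left(1 - \left(-7\right)^{2}\right) = -3 + \left(-1 + 49\right) = -3 + 48 = 45$)
$G{\left(-2 \right)} I = \left(-2\right) 45 = -90$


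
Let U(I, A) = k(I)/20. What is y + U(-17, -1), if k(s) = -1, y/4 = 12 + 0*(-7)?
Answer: 959/20 ≈ 47.950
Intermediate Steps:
y = 48 (y = 4*(12 + 0*(-7)) = 4*(12 + 0) = 4*12 = 48)
U(I, A) = -1/20
y + U(-17, -1) = 48 - 1/20 = 959/20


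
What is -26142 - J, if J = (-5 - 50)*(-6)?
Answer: -26472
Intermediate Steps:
J = 330 (J = -55*(-6) = 330)
-26142 - J = -26142 - 1*330 = -26142 - 330 = -26472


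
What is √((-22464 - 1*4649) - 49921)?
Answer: I*√77034 ≈ 277.55*I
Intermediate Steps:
√((-22464 - 1*4649) - 49921) = √((-22464 - 4649) - 49921) = √(-27113 - 49921) = √(-77034) = I*√77034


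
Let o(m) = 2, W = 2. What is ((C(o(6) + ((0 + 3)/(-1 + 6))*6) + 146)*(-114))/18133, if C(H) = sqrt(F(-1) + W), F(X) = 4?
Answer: -16644/18133 - 114*sqrt(6)/18133 ≈ -0.93328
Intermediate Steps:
C(H) = sqrt(6) (C(H) = sqrt(4 + 2) = sqrt(6))
((C(o(6) + ((0 + 3)/(-1 + 6))*6) + 146)*(-114))/18133 = ((sqrt(6) + 146)*(-114))/18133 = ((146 + sqrt(6))*(-114))*(1/18133) = (-16644 - 114*sqrt(6))*(1/18133) = -16644/18133 - 114*sqrt(6)/18133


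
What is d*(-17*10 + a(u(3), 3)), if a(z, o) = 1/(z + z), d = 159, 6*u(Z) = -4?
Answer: -108597/4 ≈ -27149.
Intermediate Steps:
u(Z) = -2/3 (u(Z) = (1/6)*(-4) = -2/3)
a(z, o) = 1/(2*z)
d*(-17*10 + a(u(3), 3)) = 159*(-17*10 + 1/(2*(-2/3))) = 159*(-170 + (1/2)*(-3/2)) = 159*(-170 - 3/4) = 159*(-683/4) = -108597/4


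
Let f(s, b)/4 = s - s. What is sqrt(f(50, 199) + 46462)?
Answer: sqrt(46462) ≈ 215.55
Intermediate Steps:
f(s, b) = 0 (f(s, b) = 4*(s - s) = 4*0 = 0)
sqrt(f(50, 199) + 46462) = sqrt(0 + 46462) = sqrt(46462)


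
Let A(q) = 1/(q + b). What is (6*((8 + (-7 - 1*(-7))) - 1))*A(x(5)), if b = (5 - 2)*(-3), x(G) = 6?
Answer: -14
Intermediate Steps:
b = -9 (b = 3*(-3) = -9)
A(q) = 1/(-9 + q) (A(q) = 1/(q - 9) = 1/(-9 + q))
(6*((8 + (-7 - 1*(-7))) - 1))*A(x(5)) = (6*((8 + (-7 - 1*(-7))) - 1))/(-9 + 6) = (6*((8 + (-7 + 7)) - 1))/(-3) = (6*((8 + 0) - 1))*(-1/3) = (6*(8 - 1))*(-1/3) = (6*7)*(-1/3) = 42*(-1/3) = -14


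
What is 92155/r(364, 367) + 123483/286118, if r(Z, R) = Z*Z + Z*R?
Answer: 4230289633/5437958708 ≈ 0.77792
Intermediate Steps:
r(Z, R) = Z² + R*Z
92155/r(364, 367) + 123483/286118 = 92155/((364*(367 + 364))) + 123483/286118 = 92155/((364*731)) + 123483*(1/286118) = 92155/266084 + 123483/286118 = 92155*(1/266084) + 123483/286118 = 13165/38012 + 123483/286118 = 4230289633/5437958708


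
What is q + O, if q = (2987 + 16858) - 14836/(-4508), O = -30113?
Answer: -11568327/1127 ≈ -10265.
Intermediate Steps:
q = 22369024/1127 (q = 19845 - 14836*(-1/4508) = 19845 + 3709/1127 = 22369024/1127 ≈ 19848.)
q + O = 22369024/1127 - 30113 = -11568327/1127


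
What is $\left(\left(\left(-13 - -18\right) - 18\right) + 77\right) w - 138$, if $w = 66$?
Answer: $4086$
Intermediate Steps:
$\left(\left(\left(-13 - -18\right) - 18\right) + 77\right) w - 138 = \left(\left(\left(-13 - -18\right) - 18\right) + 77\right) 66 - 138 = \left(\left(\left(-13 + \left(-2 + 20\right)\right) - 18\right) + 77\right) 66 - 138 = \left(\left(\left(-13 + 18\right) - 18\right) + 77\right) 66 - 138 = \left(\left(5 - 18\right) + 77\right) 66 - 138 = \left(-13 + 77\right) 66 - 138 = 64 \cdot 66 - 138 = 4224 - 138 = 4086$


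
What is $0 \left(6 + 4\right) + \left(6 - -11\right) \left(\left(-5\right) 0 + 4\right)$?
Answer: $68$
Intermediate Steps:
$0 \left(6 + 4\right) + \left(6 - -11\right) \left(\left(-5\right) 0 + 4\right) = 0 \cdot 10 + \left(6 + 11\right) \left(0 + 4\right) = 0 + 17 \cdot 4 = 0 + 68 = 68$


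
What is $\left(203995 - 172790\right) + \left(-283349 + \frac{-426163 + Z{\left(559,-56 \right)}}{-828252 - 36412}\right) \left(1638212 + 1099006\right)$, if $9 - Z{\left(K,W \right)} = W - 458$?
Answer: $- \frac{83827726969038101}{108083} \approx -7.7559 \cdot 10^{11}$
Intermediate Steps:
$Z{\left(K,W \right)} = 467 - W$ ($Z{\left(K,W \right)} = 9 - \left(W - 458\right) = 9 - \left(-458 + W\right) = 467 - W$)
$\left(203995 - 172790\right) + \left(-283349 + \frac{-426163 + Z{\left(559,-56 \right)}}{-828252 - 36412}\right) \left(1638212 + 1099006\right) = \left(203995 - 172790\right) + \left(-283349 + \frac{-426163 + \left(467 - -56\right)}{-828252 - 36412}\right) \left(1638212 + 1099006\right) = 31205 + \left(-283349 + \frac{-426163 + \left(467 + 56\right)}{-864664}\right) 2737218 = 31205 + \left(-283349 + \left(-426163 + 523\right) \left(- \frac{1}{864664}\right)\right) 2737218 = 31205 + \left(-283349 - - \frac{53205}{108083}\right) 2737218 = 31205 + \left(-283349 + \frac{53205}{108083}\right) 2737218 = 31205 - \frac{83827730341768116}{108083} = - \frac{83827726969038101}{108083}$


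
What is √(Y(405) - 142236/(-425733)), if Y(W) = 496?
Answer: 2*√2498884829287/141911 ≈ 22.279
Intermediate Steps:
√(Y(405) - 142236/(-425733)) = √(496 - 142236/(-425733)) = √(496 - 142236*(-1/425733)) = √(496 + 47412/141911) = √(70435268/141911) = 2*√2498884829287/141911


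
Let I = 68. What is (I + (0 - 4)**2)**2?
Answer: 7056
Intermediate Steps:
(I + (0 - 4)**2)**2 = (68 + (0 - 4)**2)**2 = (68 + (-4)**2)**2 = (68 + 16)**2 = 84**2 = 7056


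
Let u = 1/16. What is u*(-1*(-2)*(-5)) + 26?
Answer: 203/8 ≈ 25.375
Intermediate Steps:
u = 1/16 ≈ 0.062500
u*(-1*(-2)*(-5)) + 26 = (-1*(-2)*(-5))/16 + 26 = (2*(-5))/16 + 26 = (1/16)*(-10) + 26 = -5/8 + 26 = 203/8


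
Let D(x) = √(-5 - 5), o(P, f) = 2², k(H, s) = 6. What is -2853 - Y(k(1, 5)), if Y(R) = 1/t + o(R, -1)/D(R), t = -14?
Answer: -39941/14 + 2*I*√10/5 ≈ -2852.9 + 1.2649*I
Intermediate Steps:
o(P, f) = 4
D(x) = I*√10 (D(x) = √(-10) = I*√10)
Y(R) = -1/14 - 2*I*√10/5 (Y(R) = 1/(-14) + 4/((I*√10)) = 1*(-1/14) + 4*(-I*√10/10) = -1/14 - 2*I*√10/5)
-2853 - Y(k(1, 5)) = -2853 - (-1/14 - 2*I*√10/5) = -2853 + (1/14 + 2*I*√10/5) = -39941/14 + 2*I*√10/5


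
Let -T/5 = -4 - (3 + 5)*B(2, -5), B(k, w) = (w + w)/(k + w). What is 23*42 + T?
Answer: 3358/3 ≈ 1119.3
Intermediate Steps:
B(k, w) = 2*w/(k + w) (B(k, w) = (2*w)/(k + w) = 2*w/(k + w))
T = 460/3 (T = -5*(-4 - (3 + 5)*2*(-5)/(2 - 5)) = -5*(-4 - 8*2*(-5)/(-3)) = -5*(-4 - 8*2*(-5)*(-⅓)) = -5*(-4 - 8*10/3) = -5*(-4 - 1*80/3) = -5*(-4 - 80/3) = -5*(-92/3) = 460/3 ≈ 153.33)
23*42 + T = 23*42 + 460/3 = 966 + 460/3 = 3358/3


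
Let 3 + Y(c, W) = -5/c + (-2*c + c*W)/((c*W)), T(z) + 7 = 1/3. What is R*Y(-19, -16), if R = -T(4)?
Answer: -1225/114 ≈ -10.746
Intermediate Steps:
T(z) = -20/3 (T(z) = -7 + 1/3 = -7 + ⅓ = -20/3)
R = 20/3 (R = -1*(-20/3) = 20/3 ≈ 6.6667)
Y(c, W) = -3 - 5/c + (-2*c + W*c)/(W*c) (Y(c, W) = -3 + (-5/c + (-2*c + c*W)/((c*W))) = -3 + (-5/c + (-2*c + W*c)/((W*c))) = -3 + (-5/c + (-2*c + W*c)*(1/(W*c))) = -3 + (-5/c + (-2*c + W*c)/(W*c)) = -3 - 5/c + (-2*c + W*c)/(W*c))
R*Y(-19, -16) = 20*(-2 - 5/(-19) - 2/(-16))/3 = 20*(-2 - 5*(-1/19) - 2*(-1/16))/3 = 20*(-2 + 5/19 + ⅛)/3 = (20/3)*(-245/152) = -1225/114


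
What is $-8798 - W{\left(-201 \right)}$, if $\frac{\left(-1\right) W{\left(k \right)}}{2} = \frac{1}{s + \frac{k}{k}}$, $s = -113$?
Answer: $- \frac{492689}{56} \approx -8798.0$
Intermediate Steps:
$W{\left(k \right)} = \frac{1}{56}$ ($W{\left(k \right)} = - \frac{2}{-113 + \frac{k}{k}} = - \frac{2}{-113 + 1} = - \frac{2}{-112} = \left(-2\right) \left(- \frac{1}{112}\right) = \frac{1}{56}$)
$-8798 - W{\left(-201 \right)} = -8798 - \frac{1}{56} = - \frac{492689}{56}$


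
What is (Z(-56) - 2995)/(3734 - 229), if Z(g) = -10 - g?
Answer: -2949/3505 ≈ -0.84137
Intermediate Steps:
(Z(-56) - 2995)/(3734 - 229) = ((-10 - 1*(-56)) - 2995)/(3734 - 229) = ((-10 + 56) - 2995)/3505 = (46 - 2995)*(1/3505) = -2949*1/3505 = -2949/3505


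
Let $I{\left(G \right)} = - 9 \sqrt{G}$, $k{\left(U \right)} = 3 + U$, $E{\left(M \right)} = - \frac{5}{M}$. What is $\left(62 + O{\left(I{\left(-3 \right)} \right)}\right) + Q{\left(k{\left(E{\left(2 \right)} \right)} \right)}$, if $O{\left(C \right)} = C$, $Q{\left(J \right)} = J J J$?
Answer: $\frac{497}{8} - 9 i \sqrt{3} \approx 62.125 - 15.588 i$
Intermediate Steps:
$Q{\left(J \right)} = J^{3}$ ($Q{\left(J \right)} = J^{2} J = J^{3}$)
$\left(62 + O{\left(I{\left(-3 \right)} \right)}\right) + Q{\left(k{\left(E{\left(2 \right)} \right)} \right)} = \left(62 - 9 \sqrt{-3}\right) + \left(3 - \frac{5}{2}\right)^{3} = \left(62 - 9 i \sqrt{3}\right) + \left(3 - \frac{5}{2}\right)^{3} = \left(62 - 9 i \sqrt{3}\right) + \left(\frac{1}{2}\right)^{3} = \left(62 - 9 i \sqrt{3}\right) + \frac{1}{8} = \frac{497}{8} - 9 i \sqrt{3}$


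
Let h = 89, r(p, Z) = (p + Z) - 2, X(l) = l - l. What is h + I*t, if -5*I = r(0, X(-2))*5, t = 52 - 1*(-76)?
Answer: 345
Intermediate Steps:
X(l) = 0
r(p, Z) = -2 + Z + p (r(p, Z) = (Z + p) - 2 = -2 + Z + p)
t = 128 (t = 52 + 76 = 128)
I = 2 (I = -(-2 + 0 + 0)*5/5 = -(-2)*5/5 = -⅕*(-10) = 2)
h + I*t = 89 + 2*128 = 89 + 256 = 345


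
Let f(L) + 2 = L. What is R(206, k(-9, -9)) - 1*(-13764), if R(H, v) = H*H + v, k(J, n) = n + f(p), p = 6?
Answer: 56195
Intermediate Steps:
f(L) = -2 + L
k(J, n) = 4 + n (k(J, n) = n + (-2 + 6) = n + 4 = 4 + n)
R(H, v) = v + H² (R(H, v) = H² + v = v + H²)
R(206, k(-9, -9)) - 1*(-13764) = ((4 - 9) + 206²) - 1*(-13764) = (-5 + 42436) + 13764 = 42431 + 13764 = 56195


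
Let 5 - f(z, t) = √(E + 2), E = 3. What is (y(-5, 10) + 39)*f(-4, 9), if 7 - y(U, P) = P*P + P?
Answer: -320 + 64*√5 ≈ -176.89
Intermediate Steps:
y(U, P) = 7 - P - P² (y(U, P) = 7 - (P*P + P) = 7 - (P² + P) = 7 - (P + P²) = 7 + (-P - P²) = 7 - P - P²)
f(z, t) = 5 - √5 (f(z, t) = 5 - √(3 + 2) = 5 - √5)
(y(-5, 10) + 39)*f(-4, 9) = ((7 - 1*10 - 1*10²) + 39)*(5 - √5) = ((7 - 10 - 1*100) + 39)*(5 - √5) = ((7 - 10 - 100) + 39)*(5 - √5) = (-103 + 39)*(5 - √5) = -64*(5 - √5) = -320 + 64*√5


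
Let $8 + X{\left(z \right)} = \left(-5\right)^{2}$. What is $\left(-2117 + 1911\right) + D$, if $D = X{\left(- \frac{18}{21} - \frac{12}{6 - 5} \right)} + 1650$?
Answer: $1461$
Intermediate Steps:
$X{\left(z \right)} = 17$ ($X{\left(z \right)} = -8 + \left(-5\right)^{2} = -8 + 25 = 17$)
$D = 1667$ ($D = 17 + 1650 = 1667$)
$\left(-2117 + 1911\right) + D = \left(-2117 + 1911\right) + 1667 = -206 + 1667 = 1461$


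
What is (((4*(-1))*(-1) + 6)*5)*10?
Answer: 500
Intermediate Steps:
(((4*(-1))*(-1) + 6)*5)*10 = ((-4*(-1) + 6)*5)*10 = ((4 + 6)*5)*10 = (10*5)*10 = 50*10 = 500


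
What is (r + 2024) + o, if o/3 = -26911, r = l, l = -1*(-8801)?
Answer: -69908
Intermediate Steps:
l = 8801
r = 8801
o = -80733 (o = 3*(-26911) = -80733)
(r + 2024) + o = (8801 + 2024) - 80733 = 10825 - 80733 = -69908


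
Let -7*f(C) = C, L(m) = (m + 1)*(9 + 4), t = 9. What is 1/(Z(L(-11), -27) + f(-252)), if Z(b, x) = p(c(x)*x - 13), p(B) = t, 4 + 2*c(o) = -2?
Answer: 1/45 ≈ 0.022222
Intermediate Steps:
c(o) = -3 (c(o) = -2 + (½)*(-2) = -2 - 1 = -3)
p(B) = 9
L(m) = 13 + 13*m (L(m) = (1 + m)*13 = 13 + 13*m)
Z(b, x) = 9
f(C) = -C/7
1/(Z(L(-11), -27) + f(-252)) = 1/(9 - ⅐*(-252)) = 1/(9 + 36) = 1/45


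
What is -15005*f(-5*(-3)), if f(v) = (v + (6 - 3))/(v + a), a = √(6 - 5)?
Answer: -135045/8 ≈ -16881.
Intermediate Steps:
a = 1 (a = √1 = 1)
f(v) = (3 + v)/(1 + v) (f(v) = (v + (6 - 3))/(v + 1) = (v + 3)/(1 + v) = (3 + v)/(1 + v))
-15005*f(-5*(-3)) = -15005*(3 - 5*(-3))/(1 - 5*(-3)) = -15005*(3 + 15)/(1 + 15) = -15005*18/16 = -15005*9/8 = -135045/8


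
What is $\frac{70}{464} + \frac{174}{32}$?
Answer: $\frac{2593}{464} \approx 5.5884$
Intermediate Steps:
$\frac{70}{464} + \frac{174}{32} = 70 \cdot \frac{1}{464} + 174 \cdot \frac{1}{32} = \frac{35}{232} + \frac{87}{16} = \frac{2593}{464}$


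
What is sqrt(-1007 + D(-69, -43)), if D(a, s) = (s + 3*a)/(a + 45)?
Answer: I*sqrt(35877)/6 ≈ 31.569*I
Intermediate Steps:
D(a, s) = (s + 3*a)/(45 + a)
sqrt(-1007 + D(-69, -43)) = sqrt(-1007 + (-43 + 3*(-69))/(45 - 69)) = sqrt(-1007 + (-43 - 207)/(-24)) = sqrt(-1007 - 1/24*(-250)) = sqrt(-1007 + 125/12) = sqrt(-11959/12) = I*sqrt(35877)/6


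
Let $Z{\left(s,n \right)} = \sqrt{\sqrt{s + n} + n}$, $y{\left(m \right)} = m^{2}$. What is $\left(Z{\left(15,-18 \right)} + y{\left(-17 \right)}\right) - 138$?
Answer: $151 + \sqrt{-18 + i \sqrt{3}} \approx 151.2 + 4.2475 i$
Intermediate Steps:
$Z{\left(s,n \right)} = \sqrt{n + \sqrt{n + s}}$ ($Z{\left(s,n \right)} = \sqrt{\sqrt{n + s} + n} = \sqrt{n + \sqrt{n + s}}$)
$\left(Z{\left(15,-18 \right)} + y{\left(-17 \right)}\right) - 138 = \left(\sqrt{-18 + \sqrt{-18 + 15}} + \left(-17\right)^{2}\right) - 138 = \left(\sqrt{-18 + \sqrt{-3}} + 289\right) - 138 = \left(\sqrt{-18 + i \sqrt{3}} + 289\right) - 138 = \left(289 + \sqrt{-18 + i \sqrt{3}}\right) - 138 = 151 + \sqrt{-18 + i \sqrt{3}}$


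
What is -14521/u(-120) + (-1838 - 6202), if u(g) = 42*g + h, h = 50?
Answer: -40105079/4990 ≈ -8037.1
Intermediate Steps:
u(g) = 50 + 42*g (u(g) = 42*g + 50 = 50 + 42*g)
-14521/u(-120) + (-1838 - 6202) = -14521/(50 + 42*(-120)) + (-1838 - 6202) = -14521/(50 - 5040) - 8040 = -14521/(-4990) - 8040 = -14521*(-1/4990) - 8040 = 14521/4990 - 8040 = -40105079/4990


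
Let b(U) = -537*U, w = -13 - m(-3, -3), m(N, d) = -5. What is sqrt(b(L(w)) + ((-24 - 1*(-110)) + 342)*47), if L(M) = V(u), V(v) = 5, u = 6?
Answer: sqrt(17431) ≈ 132.03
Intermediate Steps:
w = -8 (w = -13 - 1*(-5) = -13 + 5 = -8)
L(M) = 5
sqrt(b(L(w)) + ((-24 - 1*(-110)) + 342)*47) = sqrt(-537*5 + ((-24 - 1*(-110)) + 342)*47) = sqrt(-2685 + ((-24 + 110) + 342)*47) = sqrt(-2685 + (86 + 342)*47) = sqrt(-2685 + 428*47) = sqrt(-2685 + 20116) = sqrt(17431)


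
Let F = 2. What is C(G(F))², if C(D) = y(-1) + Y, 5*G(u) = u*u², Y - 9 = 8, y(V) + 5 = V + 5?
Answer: 256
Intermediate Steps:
y(V) = V (y(V) = -5 + (V + 5) = -5 + (5 + V) = V)
Y = 17 (Y = 9 + 8 = 17)
G(u) = u³/5 (G(u) = (u*u²)/5 = u³/5)
C(D) = 16 (C(D) = -1 + 17 = 16)
C(G(F))² = 16² = 256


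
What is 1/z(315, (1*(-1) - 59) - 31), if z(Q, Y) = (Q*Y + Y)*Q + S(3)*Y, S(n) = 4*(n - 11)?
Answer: -1/9055228 ≈ -1.1043e-7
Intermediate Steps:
S(n) = -44 + 4*n (S(n) = 4*(-11 + n) = -44 + 4*n)
z(Q, Y) = -32*Y + Q*(Y + Q*Y) (z(Q, Y) = (Q*Y + Y)*Q + (-44 + 4*3)*Y = (Y + Q*Y)*Q + (-44 + 12)*Y = Q*(Y + Q*Y) - 32*Y = -32*Y + Q*(Y + Q*Y))
1/z(315, (1*(-1) - 59) - 31) = 1/(((1*(-1) - 59) - 31)*(-32 + 315 + 315²)) = 1/(((-1 - 59) - 31)*(-32 + 315 + 99225)) = 1/((-60 - 31)*99508) = 1/(-91*99508) = 1/(-9055228) = -1/9055228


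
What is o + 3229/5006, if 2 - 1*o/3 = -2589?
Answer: 38914867/5006 ≈ 7773.6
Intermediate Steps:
o = 7773 (o = 6 - 3*(-2589) = 6 + 7767 = 7773)
o + 3229/5006 = 7773 + 3229/5006 = 38914867/5006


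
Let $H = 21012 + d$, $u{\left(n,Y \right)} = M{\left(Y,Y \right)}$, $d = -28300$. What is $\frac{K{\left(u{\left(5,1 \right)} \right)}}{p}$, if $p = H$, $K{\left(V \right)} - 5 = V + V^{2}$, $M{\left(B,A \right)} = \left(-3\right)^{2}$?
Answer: $- \frac{95}{7288} \approx -0.013035$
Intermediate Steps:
$M{\left(B,A \right)} = 9$
$u{\left(n,Y \right)} = 9$
$K{\left(V \right)} = 5 + V + V^{2}$ ($K{\left(V \right)} = 5 + \left(V + V^{2}\right) = 5 + V + V^{2}$)
$H = -7288$ ($H = 21012 - 28300 = -7288$)
$p = -7288$
$\frac{K{\left(u{\left(5,1 \right)} \right)}}{p} = \frac{5 + 9 + 9^{2}}{-7288} = \left(5 + 9 + 81\right) \left(- \frac{1}{7288}\right) = 95 \left(- \frac{1}{7288}\right) = - \frac{95}{7288}$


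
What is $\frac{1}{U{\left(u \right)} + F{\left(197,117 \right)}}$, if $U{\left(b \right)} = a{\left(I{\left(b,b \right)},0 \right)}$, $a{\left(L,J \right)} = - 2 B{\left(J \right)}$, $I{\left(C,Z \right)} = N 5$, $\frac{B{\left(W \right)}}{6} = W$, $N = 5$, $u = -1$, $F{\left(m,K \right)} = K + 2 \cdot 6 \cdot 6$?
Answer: $\frac{1}{189} \approx 0.005291$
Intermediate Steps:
$F{\left(m,K \right)} = 72 + K$ ($F{\left(m,K \right)} = K + 2 \cdot 36 = K + 72 = 72 + K$)
$B{\left(W \right)} = 6 W$
$I{\left(C,Z \right)} = 25$ ($I{\left(C,Z \right)} = 5 \cdot 5 = 25$)
$a{\left(L,J \right)} = - 12 J$ ($a{\left(L,J \right)} = - 2 \cdot 6 J = - 12 J$)
$U{\left(b \right)} = 0$ ($U{\left(b \right)} = \left(-12\right) 0 = 0$)
$\frac{1}{U{\left(u \right)} + F{\left(197,117 \right)}} = \frac{1}{0 + \left(72 + 117\right)} = \frac{1}{0 + 189} = \frac{1}{189}$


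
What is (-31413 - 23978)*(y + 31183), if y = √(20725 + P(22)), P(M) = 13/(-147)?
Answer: -1727257553 - 7913*√9139686/3 ≈ -1.7352e+9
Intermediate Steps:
P(M) = -13/147 (P(M) = 13*(-1/147) = -13/147)
y = √9139686/21 (y = √(20725 - 13/147) = √(3046562/147) = √9139686/21 ≈ 143.96)
(-31413 - 23978)*(y + 31183) = (-31413 - 23978)*(√9139686/21 + 31183) = -55391*(31183 + √9139686/21) = -1727257553 - 7913*√9139686/3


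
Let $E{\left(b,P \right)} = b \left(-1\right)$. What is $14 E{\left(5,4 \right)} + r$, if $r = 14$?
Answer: $-56$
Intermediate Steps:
$E{\left(b,P \right)} = - b$
$14 E{\left(5,4 \right)} + r = 14 \left(\left(-1\right) 5\right) + 14 = 14 \left(-5\right) + 14 = -70 + 14 = -56$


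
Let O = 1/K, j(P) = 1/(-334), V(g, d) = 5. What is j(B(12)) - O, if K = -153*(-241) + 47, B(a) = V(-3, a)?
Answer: -18627/6165640 ≈ -0.0030211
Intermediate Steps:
B(a) = 5
j(P) = -1/334
K = 36920 (K = 36873 + 47 = 36920)
O = 1/36920 ≈ 2.7086e-5
j(B(12)) - O = -1/334 - 1*1/36920 = -1/334 - 1/36920 = -18627/6165640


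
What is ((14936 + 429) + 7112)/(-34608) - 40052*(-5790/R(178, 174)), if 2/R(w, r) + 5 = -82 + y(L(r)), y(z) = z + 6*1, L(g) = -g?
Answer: -146181164792011/4944 ≈ -2.9567e+10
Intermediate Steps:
y(z) = 6 + z (y(z) = z + 6 = 6 + z)
R(w, r) = 2/(-81 - r) (R(w, r) = 2/(-5 + (-82 + (6 - r))) = 2/(-5 + (-76 - r)) = 2/(-81 - r))
((14936 + 429) + 7112)/(-34608) - 40052*(-5790/R(178, 174)) = ((14936 + 429) + 7112)/(-34608) - 40052/(-2/(81 + 174)/(-5790)) = (15365 + 7112)*(-1/34608) - 40052/(-2/255*(-1/5790)) = 22477*(-1/34608) - 40052/(-2*1/255*(-1/5790)) = -3211/4944 - 40052/((-2/255*(-1/5790))) = -3211/4944 - 40052/1/738225 = -3211/4944 - 40052*738225 = -3211/4944 - 29567387700 = -146181164792011/4944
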